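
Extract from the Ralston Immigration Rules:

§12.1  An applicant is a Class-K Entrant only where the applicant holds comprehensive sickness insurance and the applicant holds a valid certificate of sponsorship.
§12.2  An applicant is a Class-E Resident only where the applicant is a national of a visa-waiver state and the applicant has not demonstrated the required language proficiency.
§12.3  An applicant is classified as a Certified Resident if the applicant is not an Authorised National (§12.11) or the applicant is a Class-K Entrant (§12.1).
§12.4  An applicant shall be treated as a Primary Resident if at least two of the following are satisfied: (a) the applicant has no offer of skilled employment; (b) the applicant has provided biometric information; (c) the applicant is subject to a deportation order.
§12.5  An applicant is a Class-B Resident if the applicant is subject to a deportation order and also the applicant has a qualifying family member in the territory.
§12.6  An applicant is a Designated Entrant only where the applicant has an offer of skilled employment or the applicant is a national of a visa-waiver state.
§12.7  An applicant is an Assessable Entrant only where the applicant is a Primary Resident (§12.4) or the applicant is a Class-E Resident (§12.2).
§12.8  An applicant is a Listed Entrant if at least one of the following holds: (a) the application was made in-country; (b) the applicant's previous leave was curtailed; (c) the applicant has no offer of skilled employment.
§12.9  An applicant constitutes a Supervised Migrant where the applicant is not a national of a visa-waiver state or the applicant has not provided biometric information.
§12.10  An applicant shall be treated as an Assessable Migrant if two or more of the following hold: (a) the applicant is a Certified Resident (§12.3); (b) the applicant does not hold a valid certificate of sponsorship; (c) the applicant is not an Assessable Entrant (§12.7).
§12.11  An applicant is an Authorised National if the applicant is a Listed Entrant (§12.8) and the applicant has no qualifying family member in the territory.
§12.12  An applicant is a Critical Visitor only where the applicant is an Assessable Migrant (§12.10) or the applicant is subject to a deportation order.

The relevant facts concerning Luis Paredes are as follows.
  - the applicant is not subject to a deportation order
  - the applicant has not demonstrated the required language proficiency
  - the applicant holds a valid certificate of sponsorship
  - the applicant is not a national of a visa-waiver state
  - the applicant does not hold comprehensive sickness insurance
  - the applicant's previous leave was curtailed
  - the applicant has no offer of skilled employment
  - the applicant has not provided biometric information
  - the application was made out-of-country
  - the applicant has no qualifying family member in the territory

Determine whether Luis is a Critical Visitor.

§12.8 — Listed Entrant: [the application was made in-country? no] OR [the applicant's previous leave was curtailed? yes] OR [the applicant has no offer of skilled employment? yes] → satisfied.
§12.11 — Authorised National: [Listed Entrant (§12.8)? yes] AND [the applicant has no qualifying family member in the territory? yes] → satisfied.
§12.1 — Class-K Entrant: [the applicant holds comprehensive sickness insurance? no] AND [the applicant holds a valid certificate of sponsorship? yes] → not satisfied.
§12.3 — Certified Resident: [not an Authorised National (§12.11)? no] OR [Class-K Entrant (§12.1)? no] → not satisfied.
§12.4 — Primary Resident: the applicant has no offer of skilled employment? yes; the applicant has provided biometric information? no; the applicant is subject to a deportation order? no — 1 of 3 hold (need ≥2) → not satisfied.
§12.2 — Class-E Resident: [the applicant is a national of a visa-waiver state? no] AND [the applicant has not demonstrated the required language proficiency? yes] → not satisfied.
§12.7 — Assessable Entrant: [Primary Resident (§12.4)? no] OR [Class-E Resident (§12.2)? no] → not satisfied.
§12.10 — Assessable Migrant: Certified Resident (§12.3)? no; the applicant does not hold a valid certificate of sponsorship? no; not an Assessable Entrant (§12.7)? yes — 1 of 3 hold (need ≥2) → not satisfied.
§12.12 — Critical Visitor: [Assessable Migrant (§12.10)? no] OR [the applicant is subject to a deportation order? no] → not satisfied.

No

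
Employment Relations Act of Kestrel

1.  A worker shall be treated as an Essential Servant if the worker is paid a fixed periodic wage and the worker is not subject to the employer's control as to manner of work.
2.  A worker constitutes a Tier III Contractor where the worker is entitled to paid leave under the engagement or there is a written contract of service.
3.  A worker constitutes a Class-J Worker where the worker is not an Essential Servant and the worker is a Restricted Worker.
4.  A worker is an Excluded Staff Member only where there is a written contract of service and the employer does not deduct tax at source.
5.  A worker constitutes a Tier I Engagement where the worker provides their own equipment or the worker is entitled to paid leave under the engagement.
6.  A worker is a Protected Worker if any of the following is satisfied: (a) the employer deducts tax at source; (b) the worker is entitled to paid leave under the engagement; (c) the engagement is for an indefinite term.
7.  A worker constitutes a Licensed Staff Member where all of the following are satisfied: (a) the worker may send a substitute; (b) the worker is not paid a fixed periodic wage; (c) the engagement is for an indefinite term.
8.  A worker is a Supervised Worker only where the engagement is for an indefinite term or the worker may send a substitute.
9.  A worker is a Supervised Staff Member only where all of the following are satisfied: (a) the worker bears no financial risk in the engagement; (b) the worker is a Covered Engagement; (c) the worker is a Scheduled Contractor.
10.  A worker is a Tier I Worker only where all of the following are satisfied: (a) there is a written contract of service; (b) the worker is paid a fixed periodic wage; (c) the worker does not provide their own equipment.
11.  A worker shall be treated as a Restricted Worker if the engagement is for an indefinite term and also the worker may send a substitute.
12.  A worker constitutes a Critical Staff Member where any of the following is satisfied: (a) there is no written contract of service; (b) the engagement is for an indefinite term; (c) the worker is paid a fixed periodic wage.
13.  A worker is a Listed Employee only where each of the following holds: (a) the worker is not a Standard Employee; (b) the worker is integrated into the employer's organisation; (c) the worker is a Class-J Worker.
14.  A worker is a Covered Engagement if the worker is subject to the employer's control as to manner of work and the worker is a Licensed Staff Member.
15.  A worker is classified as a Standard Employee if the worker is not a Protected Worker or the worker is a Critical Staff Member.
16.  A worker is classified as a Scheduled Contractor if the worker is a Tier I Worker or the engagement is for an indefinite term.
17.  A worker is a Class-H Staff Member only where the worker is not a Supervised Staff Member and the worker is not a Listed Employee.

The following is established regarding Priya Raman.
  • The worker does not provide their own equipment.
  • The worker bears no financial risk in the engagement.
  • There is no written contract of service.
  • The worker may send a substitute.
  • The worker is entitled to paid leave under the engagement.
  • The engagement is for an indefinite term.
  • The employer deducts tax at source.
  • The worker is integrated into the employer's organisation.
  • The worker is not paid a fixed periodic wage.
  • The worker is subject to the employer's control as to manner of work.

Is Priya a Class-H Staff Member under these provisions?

paragraph 7 — Licensed Staff Member: [the worker may send a substitute? yes] AND [the worker is not paid a fixed periodic wage? yes] AND [the engagement is for an indefinite term? yes] → satisfied.
paragraph 14 — Covered Engagement: [the worker is subject to the employer's control as to manner of work? yes] AND [Licensed Staff Member (paragraph 7)? yes] → satisfied.
paragraph 10 — Tier I Worker: [there is a written contract of service? no] AND [the worker is paid a fixed periodic wage? no] AND [the worker does not provide their own equipment? yes] → not satisfied.
paragraph 16 — Scheduled Contractor: [Tier I Worker (paragraph 10)? no] OR [the engagement is for an indefinite term? yes] → satisfied.
paragraph 9 — Supervised Staff Member: [the worker bears no financial risk in the engagement? yes] AND [Covered Engagement (paragraph 14)? yes] AND [Scheduled Contractor (paragraph 16)? yes] → satisfied.
paragraph 6 — Protected Worker: [the employer deducts tax at source? yes] OR [the worker is entitled to paid leave under the engagement? yes] OR [the engagement is for an indefinite term? yes] → satisfied.
paragraph 12 — Critical Staff Member: [there is no written contract of service? yes] OR [the engagement is for an indefinite term? yes] OR [the worker is paid a fixed periodic wage? no] → satisfied.
paragraph 15 — Standard Employee: [not a Protected Worker (paragraph 6)? no] OR [Critical Staff Member (paragraph 12)? yes] → satisfied.
paragraph 1 — Essential Servant: [the worker is paid a fixed periodic wage? no] AND [the worker is not subject to the employer's control as to manner of work? no] → not satisfied.
paragraph 11 — Restricted Worker: [the engagement is for an indefinite term? yes] AND [the worker may send a substitute? yes] → satisfied.
paragraph 3 — Class-J Worker: [not an Essential Servant (paragraph 1)? yes] AND [Restricted Worker (paragraph 11)? yes] → satisfied.
paragraph 13 — Listed Employee: [not a Standard Employee (paragraph 15)? no] AND [the worker is integrated into the employer's organisation? yes] AND [Class-J Worker (paragraph 3)? yes] → not satisfied.
paragraph 17 — Class-H Staff Member: [not a Supervised Staff Member (paragraph 9)? no] AND [not a Listed Employee (paragraph 13)? yes] → not satisfied.

No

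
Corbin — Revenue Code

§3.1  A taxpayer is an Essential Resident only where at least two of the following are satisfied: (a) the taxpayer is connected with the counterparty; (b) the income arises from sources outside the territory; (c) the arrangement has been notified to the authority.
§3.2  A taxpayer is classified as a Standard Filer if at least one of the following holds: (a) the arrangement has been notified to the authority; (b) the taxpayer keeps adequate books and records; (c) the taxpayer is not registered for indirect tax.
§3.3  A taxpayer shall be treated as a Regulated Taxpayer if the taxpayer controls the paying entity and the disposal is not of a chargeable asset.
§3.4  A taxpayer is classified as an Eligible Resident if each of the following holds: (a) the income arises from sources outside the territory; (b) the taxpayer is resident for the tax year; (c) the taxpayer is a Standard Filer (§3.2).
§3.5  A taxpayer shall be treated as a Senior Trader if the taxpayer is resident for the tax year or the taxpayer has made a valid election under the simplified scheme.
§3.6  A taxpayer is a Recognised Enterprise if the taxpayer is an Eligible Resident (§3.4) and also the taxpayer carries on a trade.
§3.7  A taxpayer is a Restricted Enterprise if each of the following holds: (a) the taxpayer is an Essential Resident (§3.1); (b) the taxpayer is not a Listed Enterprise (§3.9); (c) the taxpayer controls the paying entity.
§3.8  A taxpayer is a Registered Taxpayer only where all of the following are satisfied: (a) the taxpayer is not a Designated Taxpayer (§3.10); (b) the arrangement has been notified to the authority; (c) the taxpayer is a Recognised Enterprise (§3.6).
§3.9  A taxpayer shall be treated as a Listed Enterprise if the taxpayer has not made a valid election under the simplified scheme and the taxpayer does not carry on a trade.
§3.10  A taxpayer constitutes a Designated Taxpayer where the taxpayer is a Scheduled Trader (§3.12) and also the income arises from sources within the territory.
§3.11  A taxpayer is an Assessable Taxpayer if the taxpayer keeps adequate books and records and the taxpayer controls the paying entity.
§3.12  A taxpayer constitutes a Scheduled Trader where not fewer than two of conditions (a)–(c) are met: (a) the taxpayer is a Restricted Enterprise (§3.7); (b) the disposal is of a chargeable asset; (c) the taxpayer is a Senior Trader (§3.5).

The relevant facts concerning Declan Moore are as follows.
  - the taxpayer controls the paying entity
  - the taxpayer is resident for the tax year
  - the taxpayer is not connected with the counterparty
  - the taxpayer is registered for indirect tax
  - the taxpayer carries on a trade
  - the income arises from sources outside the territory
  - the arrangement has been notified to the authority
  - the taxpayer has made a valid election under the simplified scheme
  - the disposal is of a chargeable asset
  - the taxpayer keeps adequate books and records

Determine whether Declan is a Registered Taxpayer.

§3.1 — Essential Resident: the taxpayer is connected with the counterparty? no; the income arises from sources outside the territory? yes; the arrangement has been notified to the authority? yes — 2 of 3 hold (need ≥2) → satisfied.
§3.9 — Listed Enterprise: [the taxpayer has not made a valid election under the simplified scheme? no] AND [the taxpayer does not carry on a trade? no] → not satisfied.
§3.7 — Restricted Enterprise: [Essential Resident (§3.1)? yes] AND [not a Listed Enterprise (§3.9)? yes] AND [the taxpayer controls the paying entity? yes] → satisfied.
§3.5 — Senior Trader: [the taxpayer is resident for the tax year? yes] OR [the taxpayer has made a valid election under the simplified scheme? yes] → satisfied.
§3.12 — Scheduled Trader: Restricted Enterprise (§3.7)? yes; the disposal is of a chargeable asset? yes; Senior Trader (§3.5)? yes — 3 of 3 hold (need ≥2) → satisfied.
§3.10 — Designated Taxpayer: [Scheduled Trader (§3.12)? yes] AND [the income arises from sources within the territory? no] → not satisfied.
§3.2 — Standard Filer: [the arrangement has been notified to the authority? yes] OR [the taxpayer keeps adequate books and records? yes] OR [the taxpayer is not registered for indirect tax? no] → satisfied.
§3.4 — Eligible Resident: [the income arises from sources outside the territory? yes] AND [the taxpayer is resident for the tax year? yes] AND [Standard Filer (§3.2)? yes] → satisfied.
§3.6 — Recognised Enterprise: [Eligible Resident (§3.4)? yes] AND [the taxpayer carries on a trade? yes] → satisfied.
§3.8 — Registered Taxpayer: [not a Designated Taxpayer (§3.10)? yes] AND [the arrangement has been notified to the authority? yes] AND [Recognised Enterprise (§3.6)? yes] → satisfied.

Yes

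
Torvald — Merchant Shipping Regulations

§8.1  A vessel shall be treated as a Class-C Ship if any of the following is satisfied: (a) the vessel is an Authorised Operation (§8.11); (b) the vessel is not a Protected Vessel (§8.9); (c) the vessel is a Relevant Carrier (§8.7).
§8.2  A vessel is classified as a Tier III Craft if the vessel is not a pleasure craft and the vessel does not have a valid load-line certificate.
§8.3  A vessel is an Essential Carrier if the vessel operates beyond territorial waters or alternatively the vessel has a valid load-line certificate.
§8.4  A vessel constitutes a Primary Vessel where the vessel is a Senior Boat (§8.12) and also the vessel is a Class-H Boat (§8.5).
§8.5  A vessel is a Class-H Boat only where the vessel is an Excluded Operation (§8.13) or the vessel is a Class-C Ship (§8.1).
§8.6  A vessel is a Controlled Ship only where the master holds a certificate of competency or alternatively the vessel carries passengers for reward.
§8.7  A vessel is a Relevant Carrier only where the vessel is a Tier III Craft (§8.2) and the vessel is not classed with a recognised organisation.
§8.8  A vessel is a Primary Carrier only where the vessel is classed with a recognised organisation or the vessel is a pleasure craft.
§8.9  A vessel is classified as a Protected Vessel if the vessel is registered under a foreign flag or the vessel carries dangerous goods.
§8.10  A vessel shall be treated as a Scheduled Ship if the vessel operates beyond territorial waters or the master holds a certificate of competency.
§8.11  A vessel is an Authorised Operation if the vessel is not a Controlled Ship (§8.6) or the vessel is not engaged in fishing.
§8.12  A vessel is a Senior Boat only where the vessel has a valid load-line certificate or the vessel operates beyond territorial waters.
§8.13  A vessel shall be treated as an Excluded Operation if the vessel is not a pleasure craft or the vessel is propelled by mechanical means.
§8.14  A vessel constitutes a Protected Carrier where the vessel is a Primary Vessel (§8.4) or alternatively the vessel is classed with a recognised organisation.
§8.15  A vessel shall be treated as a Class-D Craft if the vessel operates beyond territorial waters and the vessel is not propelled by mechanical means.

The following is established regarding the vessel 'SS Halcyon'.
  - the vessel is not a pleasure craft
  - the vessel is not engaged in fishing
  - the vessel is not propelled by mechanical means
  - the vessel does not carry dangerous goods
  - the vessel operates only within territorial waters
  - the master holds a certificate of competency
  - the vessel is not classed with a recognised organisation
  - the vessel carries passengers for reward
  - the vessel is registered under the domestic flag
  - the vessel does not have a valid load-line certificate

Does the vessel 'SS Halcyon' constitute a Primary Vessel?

No

§8.12 — Senior Boat: [the vessel has a valid load-line certificate? no] OR [the vessel operates beyond territorial waters? no] → not satisfied.
§8.13 — Excluded Operation: [the vessel is not a pleasure craft? yes] OR [the vessel is propelled by mechanical means? no] → satisfied.
§8.6 — Controlled Ship: [the master holds a certificate of competency? yes] OR [the vessel carries passengers for reward? yes] → satisfied.
§8.11 — Authorised Operation: [not a Controlled Ship (§8.6)? no] OR [the vessel is not engaged in fishing? yes] → satisfied.
§8.9 — Protected Vessel: [the vessel is registered under a foreign flag? no] OR [the vessel carries dangerous goods? no] → not satisfied.
§8.2 — Tier III Craft: [the vessel is not a pleasure craft? yes] AND [the vessel does not have a valid load-line certificate? yes] → satisfied.
§8.7 — Relevant Carrier: [Tier III Craft (§8.2)? yes] AND [the vessel is not classed with a recognised organisation? yes] → satisfied.
§8.1 — Class-C Ship: [Authorised Operation (§8.11)? yes] OR [not a Protected Vessel (§8.9)? yes] OR [Relevant Carrier (§8.7)? yes] → satisfied.
§8.5 — Class-H Boat: [Excluded Operation (§8.13)? yes] OR [Class-C Ship (§8.1)? yes] → satisfied.
§8.4 — Primary Vessel: [Senior Boat (§8.12)? no] AND [Class-H Boat (§8.5)? yes] → not satisfied.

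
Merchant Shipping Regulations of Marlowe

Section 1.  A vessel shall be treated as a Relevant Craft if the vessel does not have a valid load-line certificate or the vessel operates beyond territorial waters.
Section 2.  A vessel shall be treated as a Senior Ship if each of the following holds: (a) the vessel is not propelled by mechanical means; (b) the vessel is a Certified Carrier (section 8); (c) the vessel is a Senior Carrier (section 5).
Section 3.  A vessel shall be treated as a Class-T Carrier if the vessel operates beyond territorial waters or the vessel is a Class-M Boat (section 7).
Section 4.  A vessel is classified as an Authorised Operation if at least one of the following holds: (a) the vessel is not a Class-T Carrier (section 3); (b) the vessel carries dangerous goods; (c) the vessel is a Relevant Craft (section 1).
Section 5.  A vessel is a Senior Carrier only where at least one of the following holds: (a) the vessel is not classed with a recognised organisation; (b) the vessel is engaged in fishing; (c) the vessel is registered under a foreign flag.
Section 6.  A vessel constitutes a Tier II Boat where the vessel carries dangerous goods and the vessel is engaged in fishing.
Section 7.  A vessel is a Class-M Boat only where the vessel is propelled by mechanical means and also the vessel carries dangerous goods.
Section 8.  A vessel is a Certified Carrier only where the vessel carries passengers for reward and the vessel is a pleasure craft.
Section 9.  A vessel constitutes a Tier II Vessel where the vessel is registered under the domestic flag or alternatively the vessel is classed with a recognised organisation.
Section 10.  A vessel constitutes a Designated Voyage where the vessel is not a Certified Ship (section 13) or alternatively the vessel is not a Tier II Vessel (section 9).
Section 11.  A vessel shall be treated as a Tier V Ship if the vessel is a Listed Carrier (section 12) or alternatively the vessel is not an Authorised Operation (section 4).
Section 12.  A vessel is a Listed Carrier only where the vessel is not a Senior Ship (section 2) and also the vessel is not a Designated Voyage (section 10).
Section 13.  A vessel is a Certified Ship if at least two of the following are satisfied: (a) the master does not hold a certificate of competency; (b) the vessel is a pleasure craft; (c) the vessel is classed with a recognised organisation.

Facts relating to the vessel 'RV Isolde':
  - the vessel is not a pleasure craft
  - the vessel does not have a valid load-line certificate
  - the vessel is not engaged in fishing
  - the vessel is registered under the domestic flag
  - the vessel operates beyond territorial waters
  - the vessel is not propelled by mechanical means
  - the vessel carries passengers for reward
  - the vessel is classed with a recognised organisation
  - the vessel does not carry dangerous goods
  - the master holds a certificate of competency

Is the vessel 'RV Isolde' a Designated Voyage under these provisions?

section 13 — Certified Ship: the master does not hold a certificate of competency? no; the vessel is a pleasure craft? no; the vessel is classed with a recognised organisation? yes — 1 of 3 hold (need ≥2) → not satisfied.
section 9 — Tier II Vessel: [the vessel is registered under the domestic flag? yes] OR [the vessel is classed with a recognised organisation? yes] → satisfied.
section 10 — Designated Voyage: [not a Certified Ship (section 13)? yes] OR [not a Tier II Vessel (section 9)? no] → satisfied.

Yes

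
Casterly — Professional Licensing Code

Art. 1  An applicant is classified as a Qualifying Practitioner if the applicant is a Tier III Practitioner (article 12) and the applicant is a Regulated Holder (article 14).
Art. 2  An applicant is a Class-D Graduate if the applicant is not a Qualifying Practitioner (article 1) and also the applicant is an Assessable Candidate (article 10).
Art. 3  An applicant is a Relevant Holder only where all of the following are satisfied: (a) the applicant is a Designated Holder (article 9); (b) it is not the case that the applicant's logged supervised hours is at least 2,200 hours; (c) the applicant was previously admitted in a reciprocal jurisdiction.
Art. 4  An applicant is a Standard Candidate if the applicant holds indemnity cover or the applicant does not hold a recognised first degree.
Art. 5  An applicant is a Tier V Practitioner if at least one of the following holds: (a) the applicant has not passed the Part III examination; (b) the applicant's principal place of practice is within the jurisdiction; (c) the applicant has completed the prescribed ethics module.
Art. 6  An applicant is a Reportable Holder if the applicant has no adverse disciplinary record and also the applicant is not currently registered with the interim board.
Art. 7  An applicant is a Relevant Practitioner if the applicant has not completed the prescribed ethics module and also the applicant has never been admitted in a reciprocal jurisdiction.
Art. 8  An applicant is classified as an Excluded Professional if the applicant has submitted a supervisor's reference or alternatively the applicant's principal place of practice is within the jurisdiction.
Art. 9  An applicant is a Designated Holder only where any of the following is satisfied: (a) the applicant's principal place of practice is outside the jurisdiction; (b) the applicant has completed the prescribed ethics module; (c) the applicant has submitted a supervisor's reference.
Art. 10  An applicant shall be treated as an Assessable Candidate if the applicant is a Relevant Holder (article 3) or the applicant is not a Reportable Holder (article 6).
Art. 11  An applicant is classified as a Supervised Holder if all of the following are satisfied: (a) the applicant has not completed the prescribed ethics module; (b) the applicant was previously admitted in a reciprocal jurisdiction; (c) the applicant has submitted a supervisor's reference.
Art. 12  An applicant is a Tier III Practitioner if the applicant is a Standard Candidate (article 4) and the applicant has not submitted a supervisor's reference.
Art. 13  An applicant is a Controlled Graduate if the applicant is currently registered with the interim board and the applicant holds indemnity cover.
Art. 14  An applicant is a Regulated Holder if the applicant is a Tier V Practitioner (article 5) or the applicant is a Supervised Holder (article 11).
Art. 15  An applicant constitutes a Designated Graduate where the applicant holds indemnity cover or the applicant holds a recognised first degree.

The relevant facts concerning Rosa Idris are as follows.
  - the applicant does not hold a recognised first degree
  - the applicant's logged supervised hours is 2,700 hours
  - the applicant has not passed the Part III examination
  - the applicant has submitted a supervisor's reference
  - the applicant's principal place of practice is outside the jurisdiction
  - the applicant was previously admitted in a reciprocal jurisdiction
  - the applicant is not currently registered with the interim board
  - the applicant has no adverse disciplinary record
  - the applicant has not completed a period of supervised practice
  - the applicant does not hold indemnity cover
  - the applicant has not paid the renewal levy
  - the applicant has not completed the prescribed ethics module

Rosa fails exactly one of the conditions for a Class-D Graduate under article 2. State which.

article 4 — Standard Candidate: [the applicant holds indemnity cover? no] OR [the applicant does not hold a recognised first degree? yes] → satisfied.
article 12 — Tier III Practitioner: [Standard Candidate (article 4)? yes] AND [the applicant has not submitted a supervisor's reference? no] → not satisfied.
article 5 — Tier V Practitioner: [the applicant has not passed the Part III examination? yes] OR [the applicant's principal place of practice is within the jurisdiction? no] OR [the applicant has completed the prescribed ethics module? no] → satisfied.
article 11 — Supervised Holder: [the applicant has not completed the prescribed ethics module? yes] AND [the applicant was previously admitted in a reciprocal jurisdiction? yes] AND [the applicant has submitted a supervisor's reference? yes] → satisfied.
article 14 — Regulated Holder: [Tier V Practitioner (article 5)? yes] OR [Supervised Holder (article 11)? yes] → satisfied.
article 1 — Qualifying Practitioner: [Tier III Practitioner (article 12)? no] AND [Regulated Holder (article 14)? yes] → not satisfied.
article 9 — Designated Holder: [the applicant's principal place of practice is outside the jurisdiction? yes] OR [the applicant has completed the prescribed ethics module? no] OR [the applicant has submitted a supervisor's reference? yes] → satisfied.
article 3 — Relevant Holder: [Designated Holder (article 9)? yes] AND [applicant's logged supervised hours: 2,700 hours ≥ 2,200 hours? yes, so negated condition no] AND [the applicant was previously admitted in a reciprocal jurisdiction? yes] → not satisfied.
article 6 — Reportable Holder: [the applicant has no adverse disciplinary record? yes] AND [the applicant is not currently registered with the interim board? yes] → satisfied.
article 10 — Assessable Candidate: [Relevant Holder (article 3)? no] OR [not a Reportable Holder (article 6)? no] → not satisfied.
article 2 — Class-D Graduate: [not a Qualifying Practitioner (article 1)? yes] AND [Assessable Candidate (article 10)? no] → not satisfied.

Assessable Candidate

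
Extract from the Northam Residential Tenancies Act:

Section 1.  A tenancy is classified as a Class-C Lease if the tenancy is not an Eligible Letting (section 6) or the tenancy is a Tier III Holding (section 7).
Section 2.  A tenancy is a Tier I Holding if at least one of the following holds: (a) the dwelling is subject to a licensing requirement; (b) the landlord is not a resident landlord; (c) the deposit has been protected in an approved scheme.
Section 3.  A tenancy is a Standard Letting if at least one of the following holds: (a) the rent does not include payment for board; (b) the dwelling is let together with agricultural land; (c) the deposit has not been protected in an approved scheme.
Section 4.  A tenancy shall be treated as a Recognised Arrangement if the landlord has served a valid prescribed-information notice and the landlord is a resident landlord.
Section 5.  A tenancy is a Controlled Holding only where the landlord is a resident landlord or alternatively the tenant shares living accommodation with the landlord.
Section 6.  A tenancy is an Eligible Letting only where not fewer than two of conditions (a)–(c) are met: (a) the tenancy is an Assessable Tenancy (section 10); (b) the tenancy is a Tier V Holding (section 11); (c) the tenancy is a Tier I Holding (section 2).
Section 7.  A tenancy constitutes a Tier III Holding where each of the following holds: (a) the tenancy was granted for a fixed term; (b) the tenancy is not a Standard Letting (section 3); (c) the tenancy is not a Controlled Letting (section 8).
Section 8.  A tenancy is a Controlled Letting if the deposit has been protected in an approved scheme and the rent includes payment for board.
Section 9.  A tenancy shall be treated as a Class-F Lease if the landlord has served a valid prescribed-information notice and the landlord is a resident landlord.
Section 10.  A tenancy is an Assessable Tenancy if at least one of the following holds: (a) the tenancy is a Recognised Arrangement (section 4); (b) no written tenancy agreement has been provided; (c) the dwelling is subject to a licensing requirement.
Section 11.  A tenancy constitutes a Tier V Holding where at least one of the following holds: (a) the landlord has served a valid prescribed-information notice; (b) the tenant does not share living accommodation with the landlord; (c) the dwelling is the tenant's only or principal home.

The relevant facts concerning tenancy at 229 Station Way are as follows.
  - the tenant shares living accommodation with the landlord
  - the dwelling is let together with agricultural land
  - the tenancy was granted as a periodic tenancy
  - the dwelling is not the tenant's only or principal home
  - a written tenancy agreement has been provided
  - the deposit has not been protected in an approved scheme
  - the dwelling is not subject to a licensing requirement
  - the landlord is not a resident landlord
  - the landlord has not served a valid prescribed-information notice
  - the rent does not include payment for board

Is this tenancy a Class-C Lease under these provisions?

Yes

Under section 4: the landlord has served a valid prescribed-information notice? no; and the landlord is a resident landlord? no. So the tenancy is not a Recognised Arrangement.
Under section 10: Recognised Arrangement (section 4)? no; or no written tenancy agreement has been provided? no; or the dwelling is subject to a licensing requirement? no. So the tenancy is not an Assessable Tenancy.
Under section 11: the landlord has served a valid prescribed-information notice? no; or the tenant does not share living accommodation with the landlord? no; or the dwelling is the tenant's only or principal home? no. So the tenancy is not a Tier V Holding.
Under section 2: the dwelling is subject to a licensing requirement? no; or the landlord is not a resident landlord? yes; or the deposit has been protected in an approved scheme? no. So the tenancy is a Tier I Holding.
Under section 6: Assessable Tenancy (section 10)? no; Tier V Holding (section 11)? no; Tier I Holding (section 2)? yes — 1 of 3 hold (need ≥2) → not satisfied.
Under section 3: the rent does not include payment for board? yes; or the dwelling is let together with agricultural land? yes; or the deposit has not been protected in an approved scheme? yes. So the tenancy is a Standard Letting.
Under section 8: the deposit has been protected in an approved scheme? no; and the rent includes payment for board? no. So the tenancy is not a Controlled Letting.
Under section 7: the tenancy was granted for a fixed term? no; and not a Standard Letting (section 3)? no; and not a Controlled Letting (section 8)? yes. So the tenancy is not a Tier III Holding.
Under section 1: not an Eligible Letting (section 6)? yes; or Tier III Holding (section 7)? no. So the tenancy is a Class-C Lease.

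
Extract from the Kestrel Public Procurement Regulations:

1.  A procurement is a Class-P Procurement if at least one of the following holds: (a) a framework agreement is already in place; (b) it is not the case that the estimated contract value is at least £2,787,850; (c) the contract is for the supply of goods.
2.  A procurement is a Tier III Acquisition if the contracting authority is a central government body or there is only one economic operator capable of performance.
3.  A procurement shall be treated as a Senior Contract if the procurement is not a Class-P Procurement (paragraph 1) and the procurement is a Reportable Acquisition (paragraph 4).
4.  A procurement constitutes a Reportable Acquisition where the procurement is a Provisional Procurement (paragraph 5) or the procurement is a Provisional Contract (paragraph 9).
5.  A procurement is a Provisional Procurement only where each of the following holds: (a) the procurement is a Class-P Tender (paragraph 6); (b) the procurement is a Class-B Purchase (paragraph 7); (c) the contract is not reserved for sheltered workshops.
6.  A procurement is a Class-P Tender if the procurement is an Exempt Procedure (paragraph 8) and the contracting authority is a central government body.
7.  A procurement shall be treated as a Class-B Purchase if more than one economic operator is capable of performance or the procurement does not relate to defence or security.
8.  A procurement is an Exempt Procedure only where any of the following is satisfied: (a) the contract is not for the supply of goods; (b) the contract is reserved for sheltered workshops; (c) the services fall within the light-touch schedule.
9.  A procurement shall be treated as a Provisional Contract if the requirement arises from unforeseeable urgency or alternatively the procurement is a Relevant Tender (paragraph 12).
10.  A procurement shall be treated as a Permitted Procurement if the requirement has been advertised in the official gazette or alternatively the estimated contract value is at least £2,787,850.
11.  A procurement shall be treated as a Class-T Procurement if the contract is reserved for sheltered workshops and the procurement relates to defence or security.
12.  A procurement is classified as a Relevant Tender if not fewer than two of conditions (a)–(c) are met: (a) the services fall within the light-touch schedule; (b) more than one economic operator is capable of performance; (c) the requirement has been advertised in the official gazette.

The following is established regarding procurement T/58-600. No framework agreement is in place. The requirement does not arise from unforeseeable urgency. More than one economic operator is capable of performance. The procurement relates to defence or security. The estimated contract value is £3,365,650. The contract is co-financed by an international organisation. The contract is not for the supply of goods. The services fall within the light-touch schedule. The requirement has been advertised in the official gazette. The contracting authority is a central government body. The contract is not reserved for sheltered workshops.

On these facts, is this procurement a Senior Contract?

paragraph 1 — Class-P Procurement: [a framework agreement is already in place? no] OR [estimated contract value: £3,365,650 ≥ £2,787,850? yes, so negated condition no] OR [the contract is for the supply of goods? no] → not satisfied.
paragraph 8 — Exempt Procedure: [the contract is not for the supply of goods? yes] OR [the contract is reserved for sheltered workshops? no] OR [the services fall within the light-touch schedule? yes] → satisfied.
paragraph 6 — Class-P Tender: [Exempt Procedure (paragraph 8)? yes] AND [the contracting authority is a central government body? yes] → satisfied.
paragraph 7 — Class-B Purchase: [more than one economic operator is capable of performance? yes] OR [the procurement does not relate to defence or security? no] → satisfied.
paragraph 5 — Provisional Procurement: [Class-P Tender (paragraph 6)? yes] AND [Class-B Purchase (paragraph 7)? yes] AND [the contract is not reserved for sheltered workshops? yes] → satisfied.
paragraph 12 — Relevant Tender: the services fall within the light-touch schedule? yes; more than one economic operator is capable of performance? yes; the requirement has been advertised in the official gazette? yes — 3 of 3 hold (need ≥2) → satisfied.
paragraph 9 — Provisional Contract: [the requirement arises from unforeseeable urgency? no] OR [Relevant Tender (paragraph 12)? yes] → satisfied.
paragraph 4 — Reportable Acquisition: [Provisional Procurement (paragraph 5)? yes] OR [Provisional Contract (paragraph 9)? yes] → satisfied.
paragraph 3 — Senior Contract: [not a Class-P Procurement (paragraph 1)? yes] AND [Reportable Acquisition (paragraph 4)? yes] → satisfied.

Yes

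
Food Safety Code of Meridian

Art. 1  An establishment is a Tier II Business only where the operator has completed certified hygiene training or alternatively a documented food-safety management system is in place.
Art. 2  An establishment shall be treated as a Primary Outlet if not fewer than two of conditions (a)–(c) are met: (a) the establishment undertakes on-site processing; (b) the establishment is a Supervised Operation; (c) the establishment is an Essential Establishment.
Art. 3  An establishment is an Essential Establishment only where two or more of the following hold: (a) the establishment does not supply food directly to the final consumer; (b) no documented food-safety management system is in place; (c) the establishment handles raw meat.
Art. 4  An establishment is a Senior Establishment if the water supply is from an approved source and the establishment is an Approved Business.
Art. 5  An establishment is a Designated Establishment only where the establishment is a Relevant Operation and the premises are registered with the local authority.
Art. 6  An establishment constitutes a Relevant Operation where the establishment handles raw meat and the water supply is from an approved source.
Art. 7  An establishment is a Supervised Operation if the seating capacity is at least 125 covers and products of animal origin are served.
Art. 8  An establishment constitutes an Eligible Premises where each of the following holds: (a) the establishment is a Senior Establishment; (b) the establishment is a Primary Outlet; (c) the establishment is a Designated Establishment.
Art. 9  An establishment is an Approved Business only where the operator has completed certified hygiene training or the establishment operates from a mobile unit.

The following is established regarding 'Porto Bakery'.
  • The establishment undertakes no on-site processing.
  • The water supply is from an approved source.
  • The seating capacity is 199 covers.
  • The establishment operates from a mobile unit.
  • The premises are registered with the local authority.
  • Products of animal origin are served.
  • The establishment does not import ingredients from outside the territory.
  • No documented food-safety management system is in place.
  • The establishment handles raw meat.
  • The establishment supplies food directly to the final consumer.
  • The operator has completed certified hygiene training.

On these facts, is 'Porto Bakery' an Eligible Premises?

Yes

Under article 9: the operator has completed certified hygiene training? yes; or the establishment operates from a mobile unit? yes. So the establishment is an Approved Business.
Under article 4: the water supply is from an approved source? yes; and Approved Business (article 9)? yes. So the establishment is a Senior Establishment.
Under article 7: seating capacity: 199 covers ≥ 125 covers? yes; and products of animal origin are served? yes. So the establishment is a Supervised Operation.
Under article 3: the establishment does not supply food directly to the final consumer? no; no documented food-safety management system is in place? yes; the establishment handles raw meat? yes — 2 of 3 hold (need ≥2) → satisfied.
Under article 2: the establishment undertakes on-site processing? no; Supervised Operation (article 7)? yes; Essential Establishment (article 3)? yes — 2 of 3 hold (need ≥2) → satisfied.
Under article 6: the establishment handles raw meat? yes; and the water supply is from an approved source? yes. So the establishment is a Relevant Operation.
Under article 5: Relevant Operation (article 6)? yes; and the premises are registered with the local authority? yes. So the establishment is a Designated Establishment.
Under article 8: Senior Establishment (article 4)? yes; and Primary Outlet (article 2)? yes; and Designated Establishment (article 5)? yes. So the establishment is an Eligible Premises.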